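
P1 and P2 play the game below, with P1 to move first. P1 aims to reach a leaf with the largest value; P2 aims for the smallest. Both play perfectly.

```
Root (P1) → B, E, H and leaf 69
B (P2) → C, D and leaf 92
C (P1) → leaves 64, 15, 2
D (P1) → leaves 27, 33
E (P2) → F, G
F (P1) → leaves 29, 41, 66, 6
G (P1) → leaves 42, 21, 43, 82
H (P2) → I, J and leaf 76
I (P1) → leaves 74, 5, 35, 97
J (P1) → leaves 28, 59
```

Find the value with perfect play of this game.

C (P1): max(64, 15, 2) = 64
D (P1): max(27, 33) = 33
B (P2): min(64, 33, 92) = 33
F (P1): max(29, 41, 66, 6) = 66
G (P1): max(42, 21, 43, 82) = 82
E (P2): min(66, 82) = 66
I (P1): max(74, 5, 35, 97) = 97
J (P1): max(28, 59) = 59
H (P2): min(97, 59, 76) = 59
Root (P1): max(33, 66, 59, 69) = 69

69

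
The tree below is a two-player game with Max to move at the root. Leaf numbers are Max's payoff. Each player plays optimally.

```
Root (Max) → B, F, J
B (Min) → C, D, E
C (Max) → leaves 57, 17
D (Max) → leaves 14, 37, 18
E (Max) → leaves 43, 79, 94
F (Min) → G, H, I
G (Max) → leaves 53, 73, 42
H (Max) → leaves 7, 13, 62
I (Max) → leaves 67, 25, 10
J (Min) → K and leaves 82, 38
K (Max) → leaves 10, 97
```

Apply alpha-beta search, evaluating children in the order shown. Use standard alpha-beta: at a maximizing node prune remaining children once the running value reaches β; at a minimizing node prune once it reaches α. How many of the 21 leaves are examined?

17

C [α=-∞,β=+∞]: v=57
D [α=-∞,β=57]: v=37
E [α=-∞,β=37]: v=43 after child 1 ≥ β → β-cutoff, skip 2
B [α=-∞,β=+∞]: v=37
G [α=37,β=+∞]: v=73
H [α=37,β=73]: v=62
I [α=37,β=62]: v=67 after child 1 ≥ β → β-cutoff, skip 2
F [α=37,β=+∞]: v=62
K [α=62,β=+∞]: v=97
J [α=62,β=+∞]: v=38
Root [α=-∞,β=+∞]: v=62
Leaves evaluated: 17 of 21.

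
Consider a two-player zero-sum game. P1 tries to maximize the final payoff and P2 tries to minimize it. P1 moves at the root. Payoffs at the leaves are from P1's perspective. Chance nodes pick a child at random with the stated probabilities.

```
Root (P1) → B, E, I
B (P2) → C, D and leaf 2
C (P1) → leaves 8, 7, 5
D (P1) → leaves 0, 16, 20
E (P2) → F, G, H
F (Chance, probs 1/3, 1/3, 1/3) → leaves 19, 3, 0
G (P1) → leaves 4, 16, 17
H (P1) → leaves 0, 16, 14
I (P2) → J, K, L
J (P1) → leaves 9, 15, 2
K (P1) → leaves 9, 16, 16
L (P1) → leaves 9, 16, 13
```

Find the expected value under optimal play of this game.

15

C (P1): max(8, 7, 5) = 8
D (P1): max(0, 16, 20) = 20
B (P2): min(8, 20, 2) = 2
F (Chance): 1/3·19 + 1/3·3 + 1/3·0 = 7.33
G (P1): max(4, 16, 17) = 17
H (P1): max(0, 16, 14) = 16
E (P2): min(7.33, 17, 16) = 7.33
J (P1): max(9, 15, 2) = 15
K (P1): max(9, 16, 16) = 16
L (P1): max(9, 16, 13) = 16
I (P2): min(15, 16, 16) = 15
Root (P1): max(2, 7.33, 15) = 15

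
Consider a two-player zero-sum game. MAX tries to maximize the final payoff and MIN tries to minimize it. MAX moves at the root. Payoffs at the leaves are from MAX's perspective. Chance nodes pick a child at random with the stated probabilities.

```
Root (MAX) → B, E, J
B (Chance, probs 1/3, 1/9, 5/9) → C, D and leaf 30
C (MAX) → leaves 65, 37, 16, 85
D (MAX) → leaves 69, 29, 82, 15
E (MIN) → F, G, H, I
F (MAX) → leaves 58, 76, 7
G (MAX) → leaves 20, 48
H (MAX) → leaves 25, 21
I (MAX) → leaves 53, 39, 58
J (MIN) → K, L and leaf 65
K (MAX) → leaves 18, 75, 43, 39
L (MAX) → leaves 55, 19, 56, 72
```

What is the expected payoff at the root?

65

C (MAX): max(65, 37, 16, 85) = 85
D (MAX): max(69, 29, 82, 15) = 82
B (Chance): 1/3·85 + 1/9·82 + 5/9·30 = 54.11
F (MAX): max(58, 76, 7) = 76
G (MAX): max(20, 48) = 48
H (MAX): max(25, 21) = 25
I (MAX): max(53, 39, 58) = 58
E (MIN): min(76, 48, 25, 58) = 25
K (MAX): max(18, 75, 43, 39) = 75
L (MAX): max(55, 19, 56, 72) = 72
J (MIN): min(75, 72, 65) = 65
Root (MAX): max(54.11, 25, 65) = 65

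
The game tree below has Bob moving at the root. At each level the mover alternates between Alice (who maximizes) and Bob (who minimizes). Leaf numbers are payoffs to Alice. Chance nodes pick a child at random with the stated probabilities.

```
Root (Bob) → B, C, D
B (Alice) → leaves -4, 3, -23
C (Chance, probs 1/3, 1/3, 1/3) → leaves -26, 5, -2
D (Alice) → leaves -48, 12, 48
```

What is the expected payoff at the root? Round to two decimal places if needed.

B (Alice): max(-4, 3, -23) = 3
C (Chance): 1/3·-26 + 1/3·5 + 1/3·-2 = -7.67
D (Alice): max(-48, 12, 48) = 48
Root (Bob): min(3, -7.67, 48) = -7.67

-7.67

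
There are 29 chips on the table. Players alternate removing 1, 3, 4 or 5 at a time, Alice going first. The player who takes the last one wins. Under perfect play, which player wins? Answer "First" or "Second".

First

i:   0  1  2  3  4  5  6  7  8  9 10 11 12 13 14 15 16 17 18 19 20 21 22 23 24 25 26 27 28 29
     L  W  L  W  W  W  W  W  L  W  L  W  W  W  W  W  L  W  L  W  W  W  W  W  L  W  L  W  W  W
Position 29 is W, so the first player wins.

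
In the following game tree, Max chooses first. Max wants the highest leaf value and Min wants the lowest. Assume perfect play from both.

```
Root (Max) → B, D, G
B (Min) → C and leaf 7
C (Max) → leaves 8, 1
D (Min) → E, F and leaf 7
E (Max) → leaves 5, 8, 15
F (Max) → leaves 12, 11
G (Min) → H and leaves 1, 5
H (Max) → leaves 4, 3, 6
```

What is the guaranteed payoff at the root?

7

C (Max): max(8, 1) = 8
B (Min): min(8, 7) = 7
E (Max): max(5, 8, 15) = 15
F (Max): max(12, 11) = 12
D (Min): min(15, 12, 7) = 7
H (Max): max(4, 3, 6) = 6
G (Min): min(6, 1, 5) = 1
Root (Max): max(7, 7, 1) = 7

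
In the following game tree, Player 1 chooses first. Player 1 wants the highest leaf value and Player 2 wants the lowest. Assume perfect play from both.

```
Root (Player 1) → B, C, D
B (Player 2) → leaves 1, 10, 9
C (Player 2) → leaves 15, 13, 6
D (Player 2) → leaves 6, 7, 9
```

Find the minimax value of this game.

6

B (Player 2): min(1, 10, 9) = 1
C (Player 2): min(15, 13, 6) = 6
D (Player 2): min(6, 7, 9) = 6
Root (Player 1): max(1, 6, 6) = 6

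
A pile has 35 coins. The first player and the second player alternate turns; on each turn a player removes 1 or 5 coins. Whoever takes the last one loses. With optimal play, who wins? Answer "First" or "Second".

Second

Compute winning (W) and losing (L) positions by backward induction:
i:   0  1  2  3  4  5  6  7  8  9 10 11 12 13 14 15 16 17 18 19 20 21 22 23 24 25 26 27 28 29 30 31 32 33 34 35
     W  L  W  L  W  L  W  L  W  L  W  L  W  L  W  L  W  L  W  L  W  L  W  L  W  L  W  L  W  L  W  L  W  L  W  L
Position 35 is L, so the second player wins.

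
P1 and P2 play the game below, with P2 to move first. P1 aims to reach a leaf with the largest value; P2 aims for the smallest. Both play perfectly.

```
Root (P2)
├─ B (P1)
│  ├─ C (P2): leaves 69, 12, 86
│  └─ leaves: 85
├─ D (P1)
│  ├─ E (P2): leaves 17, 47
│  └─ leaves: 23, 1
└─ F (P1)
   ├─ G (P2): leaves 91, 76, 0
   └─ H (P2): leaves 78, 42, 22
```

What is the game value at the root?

22

C (P2): min(69, 12, 86) = 12
B (P1): max(12, 85) = 85
E (P2): min(17, 47) = 17
D (P1): max(17, 23, 1) = 23
G (P2): min(91, 76, 0) = 0
H (P2): min(78, 42, 22) = 22
F (P1): max(0, 22) = 22
Root (P2): min(85, 23, 22) = 22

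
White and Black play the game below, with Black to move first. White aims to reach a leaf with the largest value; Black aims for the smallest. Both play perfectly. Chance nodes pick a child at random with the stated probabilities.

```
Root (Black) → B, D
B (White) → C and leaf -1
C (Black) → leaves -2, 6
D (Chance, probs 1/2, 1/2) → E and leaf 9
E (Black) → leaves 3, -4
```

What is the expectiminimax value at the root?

-1

C (Black): min(-2, 6) = -2
B (White): max(-2, -1) = -1
E (Black): min(3, -4) = -4
D (Chance): 1/2·-4 + 1/2·9 = 2.5
Root (Black): min(-1, 2.5) = -1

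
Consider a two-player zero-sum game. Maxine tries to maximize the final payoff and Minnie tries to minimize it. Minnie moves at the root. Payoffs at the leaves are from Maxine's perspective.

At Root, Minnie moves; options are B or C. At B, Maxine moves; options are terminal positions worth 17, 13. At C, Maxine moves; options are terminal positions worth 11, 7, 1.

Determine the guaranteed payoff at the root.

B (Maxine): max(17, 13) = 17
C (Maxine): max(11, 7, 1) = 11
Root (Minnie): min(17, 11) = 11

11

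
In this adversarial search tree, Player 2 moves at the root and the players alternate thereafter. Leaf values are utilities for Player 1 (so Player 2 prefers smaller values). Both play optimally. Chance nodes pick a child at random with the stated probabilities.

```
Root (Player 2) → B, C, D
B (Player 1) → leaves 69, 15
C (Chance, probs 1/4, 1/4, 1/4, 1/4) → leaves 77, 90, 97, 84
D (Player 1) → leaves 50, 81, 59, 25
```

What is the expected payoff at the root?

B (Player 1): max(69, 15) = 69
C (Chance): 1/4·77 + 1/4·90 + 1/4·97 + 1/4·84 = 87
D (Player 1): max(50, 81, 59, 25) = 81
Root (Player 2): min(69, 87, 81) = 69

69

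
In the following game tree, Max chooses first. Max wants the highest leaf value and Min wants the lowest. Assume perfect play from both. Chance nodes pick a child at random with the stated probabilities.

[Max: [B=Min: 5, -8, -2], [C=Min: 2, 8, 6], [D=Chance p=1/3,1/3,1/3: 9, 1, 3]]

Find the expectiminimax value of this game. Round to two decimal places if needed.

4.33

B (Min): min(5, -8, -2) = -8
C (Min): min(2, 8, 6) = 2
D (Chance): 1/3·9 + 1/3·1 + 1/3·3 = 4.33
Root (Max): max(-8, 2, 4.33) = 4.33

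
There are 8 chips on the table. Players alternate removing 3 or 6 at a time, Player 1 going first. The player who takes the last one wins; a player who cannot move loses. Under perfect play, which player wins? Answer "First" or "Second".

W/L table (W = player to move can force a win):
i:   0  1  2  3  4  5  6  7  8
     L  L  L  W  W  W  W  W  W
Position 8 is W, so the first player wins.

First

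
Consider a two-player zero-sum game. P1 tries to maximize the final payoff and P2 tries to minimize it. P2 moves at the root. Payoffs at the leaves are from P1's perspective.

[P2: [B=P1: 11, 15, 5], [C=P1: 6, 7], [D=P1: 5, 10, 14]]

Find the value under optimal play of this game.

B (P1): max(11, 15, 5) = 15
C (P1): max(6, 7) = 7
D (P1): max(5, 10, 14) = 14
Root (P2): min(15, 7, 14) = 7

7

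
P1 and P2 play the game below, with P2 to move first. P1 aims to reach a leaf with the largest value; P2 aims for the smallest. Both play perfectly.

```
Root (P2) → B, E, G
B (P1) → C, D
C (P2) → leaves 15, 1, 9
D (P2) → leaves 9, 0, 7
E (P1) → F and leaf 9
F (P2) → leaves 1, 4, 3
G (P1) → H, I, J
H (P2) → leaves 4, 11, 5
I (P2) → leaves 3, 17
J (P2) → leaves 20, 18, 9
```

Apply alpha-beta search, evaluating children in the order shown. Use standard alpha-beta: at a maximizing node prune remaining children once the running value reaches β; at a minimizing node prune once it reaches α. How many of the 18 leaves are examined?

11

C [α=-∞,β=+∞]: v=1
D [α=1,β=+∞]: v=0 after child 2 ≤ α → α-cutoff, skip 1
B [α=-∞,β=+∞]: v=1
F [α=-∞,β=1]: v=1
E [α=-∞,β=1]: v=1 after child 1 ≥ β → β-cutoff, skip 1
H [α=-∞,β=1]: v=4
G [α=-∞,β=1]: v=4 after child 1 ≥ β → β-cutoff, skip 2
Root [α=-∞,β=+∞]: v=1
Leaves evaluated: 11 of 18.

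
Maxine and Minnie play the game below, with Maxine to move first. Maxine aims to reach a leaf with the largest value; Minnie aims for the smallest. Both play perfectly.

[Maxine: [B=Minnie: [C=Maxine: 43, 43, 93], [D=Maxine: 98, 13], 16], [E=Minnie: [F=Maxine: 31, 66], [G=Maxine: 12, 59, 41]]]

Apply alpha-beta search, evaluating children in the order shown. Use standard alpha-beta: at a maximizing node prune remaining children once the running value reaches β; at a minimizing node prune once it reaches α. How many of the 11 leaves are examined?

10

C [α=-∞,β=+∞]: v=93
D [α=-∞,β=93]: v=98 after child 1 ≥ β → β-cutoff, skip 1
B [α=-∞,β=+∞]: v=16
F [α=16,β=+∞]: v=66
G [α=16,β=66]: v=59
E [α=16,β=+∞]: v=59
Root [α=-∞,β=+∞]: v=59
Leaves evaluated: 10 of 11.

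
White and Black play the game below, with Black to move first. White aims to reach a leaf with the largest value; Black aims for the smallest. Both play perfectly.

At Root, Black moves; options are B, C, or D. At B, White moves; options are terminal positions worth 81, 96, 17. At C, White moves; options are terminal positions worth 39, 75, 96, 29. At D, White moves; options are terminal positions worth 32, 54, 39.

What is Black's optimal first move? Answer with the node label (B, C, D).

B (White): max(81, 96, 17) = 96
C (White): max(39, 75, 96, 29) = 96
D (White): max(32, 54, 39) = 54
Root (Black): min(96, 96, 54) = 54
Black picks the child with the lowest value: D (value 54).

D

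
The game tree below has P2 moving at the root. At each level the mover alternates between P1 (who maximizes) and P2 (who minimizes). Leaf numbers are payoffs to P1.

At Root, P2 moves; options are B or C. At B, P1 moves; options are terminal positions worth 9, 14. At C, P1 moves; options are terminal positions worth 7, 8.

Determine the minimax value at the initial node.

B (P1): max(9, 14) = 14
C (P1): max(7, 8) = 8
Root (P2): min(14, 8) = 8

8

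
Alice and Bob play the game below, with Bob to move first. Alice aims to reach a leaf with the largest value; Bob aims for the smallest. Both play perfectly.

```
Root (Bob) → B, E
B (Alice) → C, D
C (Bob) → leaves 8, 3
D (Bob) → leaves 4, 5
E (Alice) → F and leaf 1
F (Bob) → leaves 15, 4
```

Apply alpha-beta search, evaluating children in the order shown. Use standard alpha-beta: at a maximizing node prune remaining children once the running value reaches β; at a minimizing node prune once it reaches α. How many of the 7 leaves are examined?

6

C [α=-∞,β=+∞]: v=3
D [α=3,β=+∞]: v=4
B [α=-∞,β=+∞]: v=4
F [α=-∞,β=4]: v=4
E [α=-∞,β=4]: v=4 after child 1 ≥ β → β-cutoff, skip 1
Root [α=-∞,β=+∞]: v=4
Leaves evaluated: 6 of 7.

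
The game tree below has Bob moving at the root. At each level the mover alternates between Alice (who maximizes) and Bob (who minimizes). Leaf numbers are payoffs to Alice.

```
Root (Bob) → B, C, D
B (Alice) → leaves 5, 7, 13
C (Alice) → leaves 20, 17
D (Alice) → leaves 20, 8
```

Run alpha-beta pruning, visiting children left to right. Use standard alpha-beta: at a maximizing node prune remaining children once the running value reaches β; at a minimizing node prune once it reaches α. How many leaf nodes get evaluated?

5

B [α=-∞,β=+∞]: v=13
C [α=-∞,β=13]: v=20 after child 1 ≥ β → β-cutoff, skip 1
D [α=-∞,β=13]: v=20 after child 1 ≥ β → β-cutoff, skip 1
Root [α=-∞,β=+∞]: v=13
Leaves evaluated: 5 of 7.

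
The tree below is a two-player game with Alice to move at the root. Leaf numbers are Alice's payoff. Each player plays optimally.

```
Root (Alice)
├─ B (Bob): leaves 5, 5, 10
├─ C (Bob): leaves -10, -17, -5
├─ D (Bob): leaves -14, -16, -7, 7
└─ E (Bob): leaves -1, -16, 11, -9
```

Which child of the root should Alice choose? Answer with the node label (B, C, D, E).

B (Bob): min(5, 5, 10) = 5
C (Bob): min(-10, -17, -5) = -17
D (Bob): min(-14, -16, -7, 7) = -16
E (Bob): min(-1, -16, 11, -9) = -16
Root (Alice): max(5, -17, -16, -16) = 5
Alice picks the child with the highest value: B (value 5).

B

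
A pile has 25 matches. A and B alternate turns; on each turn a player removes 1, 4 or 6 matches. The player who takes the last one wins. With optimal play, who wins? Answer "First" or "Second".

Mark each pile size as W (mover wins) or L (mover loses):
i:   0  1  2  3  4  5  6  7  8  9 10 11 12 13 14 15 16 17 18 19 20 21 22 23 24 25
     L  W  L  W  W  L  W  L  W  W  L  W  L  W  W  L  W  L  W  W  L  W  L  W  W  L
Position 25 is L, so the second player wins.

Second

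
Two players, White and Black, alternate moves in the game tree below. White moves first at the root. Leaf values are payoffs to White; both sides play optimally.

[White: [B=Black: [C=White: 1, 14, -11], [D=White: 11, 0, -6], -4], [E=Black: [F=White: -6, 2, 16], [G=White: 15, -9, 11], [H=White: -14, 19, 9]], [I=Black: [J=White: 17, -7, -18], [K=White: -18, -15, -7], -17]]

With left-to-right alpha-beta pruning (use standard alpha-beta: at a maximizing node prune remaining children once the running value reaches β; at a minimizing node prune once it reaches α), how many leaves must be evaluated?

C [α=-∞,β=+∞]: v=14
D [α=-∞,β=14]: v=11
B [α=-∞,β=+∞]: v=-4
F [α=-4,β=+∞]: v=16
G [α=-4,β=16]: v=15
H [α=-4,β=15]: v=19 after child 2 ≥ β → β-cutoff, skip 1
E [α=-4,β=+∞]: v=15
J [α=15,β=+∞]: v=17
K [α=15,β=17]: v=-7
I [α=15,β=+∞]: v=-7 after child 2 ≤ α → α-cutoff, skip 1
Root [α=-∞,β=+∞]: v=15
Leaves evaluated: 21 of 23.

21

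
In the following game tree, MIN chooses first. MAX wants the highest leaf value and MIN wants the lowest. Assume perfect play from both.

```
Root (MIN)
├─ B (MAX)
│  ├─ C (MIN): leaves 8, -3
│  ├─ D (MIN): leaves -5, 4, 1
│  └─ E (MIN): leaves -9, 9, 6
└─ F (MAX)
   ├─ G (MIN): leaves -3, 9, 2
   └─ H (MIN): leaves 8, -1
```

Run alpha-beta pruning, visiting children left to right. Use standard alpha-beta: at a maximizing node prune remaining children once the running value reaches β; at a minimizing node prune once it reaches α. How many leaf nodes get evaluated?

7

C [α=-∞,β=+∞]: v=-3
D [α=-3,β=+∞]: v=-5 after child 1 ≤ α → α-cutoff, skip 2
E [α=-3,β=+∞]: v=-9 after child 1 ≤ α → α-cutoff, skip 2
B [α=-∞,β=+∞]: v=-3
G [α=-∞,β=-3]: v=-3
F [α=-∞,β=-3]: v=-3 after child 1 ≥ β → β-cutoff, skip 1
Root [α=-∞,β=+∞]: v=-3
Leaves evaluated: 7 of 13.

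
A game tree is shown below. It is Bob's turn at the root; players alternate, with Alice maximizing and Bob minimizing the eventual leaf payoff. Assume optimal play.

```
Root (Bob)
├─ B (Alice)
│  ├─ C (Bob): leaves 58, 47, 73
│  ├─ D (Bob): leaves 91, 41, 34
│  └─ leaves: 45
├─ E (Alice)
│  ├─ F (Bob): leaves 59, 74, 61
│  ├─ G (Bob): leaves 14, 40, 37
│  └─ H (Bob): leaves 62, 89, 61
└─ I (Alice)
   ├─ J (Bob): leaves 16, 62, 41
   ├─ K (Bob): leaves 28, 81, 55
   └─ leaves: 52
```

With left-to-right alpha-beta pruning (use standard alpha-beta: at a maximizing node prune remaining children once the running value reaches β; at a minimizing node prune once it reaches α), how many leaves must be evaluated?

16

C [α=-∞,β=+∞]: v=47
D [α=47,β=+∞]: v=41 after child 2 ≤ α → α-cutoff, skip 1
B [α=-∞,β=+∞]: v=47
F [α=-∞,β=47]: v=59
E [α=-∞,β=47]: v=59 after child 1 ≥ β → β-cutoff, skip 2
J [α=-∞,β=47]: v=16
K [α=16,β=47]: v=28
I [α=-∞,β=47]: v=52
Root [α=-∞,β=+∞]: v=47
Leaves evaluated: 16 of 23.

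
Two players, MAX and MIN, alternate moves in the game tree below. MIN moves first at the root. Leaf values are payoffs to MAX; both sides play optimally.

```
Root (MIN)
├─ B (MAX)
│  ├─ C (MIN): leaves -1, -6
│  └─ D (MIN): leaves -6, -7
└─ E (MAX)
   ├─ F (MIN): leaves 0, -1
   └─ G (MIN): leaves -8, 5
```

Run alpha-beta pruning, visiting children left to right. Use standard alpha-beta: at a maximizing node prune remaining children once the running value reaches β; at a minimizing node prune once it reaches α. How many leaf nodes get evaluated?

C [α=-∞,β=+∞]: v=-6
D [α=-6,β=+∞]: v=-6 after child 1 ≤ α → α-cutoff, skip 1
B [α=-∞,β=+∞]: v=-6
F [α=-∞,β=-6]: v=-1
E [α=-∞,β=-6]: v=-1 after child 1 ≥ β → β-cutoff, skip 1
Root [α=-∞,β=+∞]: v=-6
Leaves evaluated: 5 of 8.

5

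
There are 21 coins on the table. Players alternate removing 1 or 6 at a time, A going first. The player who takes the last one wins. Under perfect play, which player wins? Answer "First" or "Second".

Second

Mark each pile size as W (mover wins) or L (mover loses):
i:   0  1  2  3  4  5  6  7  8  9 10 11 12 13 14 15 16 17 18 19 20 21
     L  W  L  W  L  W  W  L  W  L  W  L  W  W  L  W  L  W  L  W  W  L
Position 21 is L, so the second player wins.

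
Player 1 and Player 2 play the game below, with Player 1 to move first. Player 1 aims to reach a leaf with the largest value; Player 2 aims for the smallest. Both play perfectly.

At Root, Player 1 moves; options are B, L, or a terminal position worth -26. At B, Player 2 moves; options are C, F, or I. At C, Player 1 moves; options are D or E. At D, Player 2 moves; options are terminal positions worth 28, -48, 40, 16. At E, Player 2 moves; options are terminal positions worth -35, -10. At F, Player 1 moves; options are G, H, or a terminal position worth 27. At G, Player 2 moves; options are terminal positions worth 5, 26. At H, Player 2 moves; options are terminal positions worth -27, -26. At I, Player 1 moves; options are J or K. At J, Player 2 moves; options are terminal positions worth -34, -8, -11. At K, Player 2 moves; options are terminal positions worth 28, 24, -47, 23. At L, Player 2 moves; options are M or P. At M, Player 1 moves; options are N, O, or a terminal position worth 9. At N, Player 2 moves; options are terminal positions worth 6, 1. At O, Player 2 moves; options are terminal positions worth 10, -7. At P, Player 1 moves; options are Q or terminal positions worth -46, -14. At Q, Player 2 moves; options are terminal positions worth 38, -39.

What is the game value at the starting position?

D (Player 2): min(28, -48, 40, 16) = -48
E (Player 2): min(-35, -10) = -35
C (Player 1): max(-48, -35) = -35
G (Player 2): min(5, 26) = 5
H (Player 2): min(-27, -26) = -27
F (Player 1): max(5, -27, 27) = 27
J (Player 2): min(-34, -8, -11) = -34
K (Player 2): min(28, 24, -47, 23) = -47
I (Player 1): max(-34, -47) = -34
B (Player 2): min(-35, 27, -34) = -35
N (Player 2): min(6, 1) = 1
O (Player 2): min(10, -7) = -7
M (Player 1): max(1, -7, 9) = 9
Q (Player 2): min(38, -39) = -39
P (Player 1): max(-39, -46, -14) = -14
L (Player 2): min(9, -14) = -14
Root (Player 1): max(-35, -14, -26) = -14

-14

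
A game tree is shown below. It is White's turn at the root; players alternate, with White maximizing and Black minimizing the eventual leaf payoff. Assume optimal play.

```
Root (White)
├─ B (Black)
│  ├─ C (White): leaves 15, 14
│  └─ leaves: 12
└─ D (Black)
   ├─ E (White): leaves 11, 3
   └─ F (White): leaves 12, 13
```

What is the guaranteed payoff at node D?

E: max(11, 3) = 11
F: max(12, 13) = 13
D: min(11, 13) = 11

11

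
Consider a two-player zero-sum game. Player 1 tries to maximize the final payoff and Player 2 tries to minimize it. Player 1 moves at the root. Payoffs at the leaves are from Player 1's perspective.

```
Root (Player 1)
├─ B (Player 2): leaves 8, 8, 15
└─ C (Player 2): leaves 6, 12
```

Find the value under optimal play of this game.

B (Player 2): min(8, 8, 15) = 8
C (Player 2): min(6, 12) = 6
Root (Player 1): max(8, 6) = 8

8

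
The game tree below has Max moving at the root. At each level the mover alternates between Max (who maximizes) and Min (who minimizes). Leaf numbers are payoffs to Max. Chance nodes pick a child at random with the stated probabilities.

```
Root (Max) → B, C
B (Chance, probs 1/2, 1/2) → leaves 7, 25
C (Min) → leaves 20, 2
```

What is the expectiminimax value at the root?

B (Chance): 1/2·7 + 1/2·25 = 16
C (Min): min(20, 2) = 2
Root (Max): max(16, 2) = 16

16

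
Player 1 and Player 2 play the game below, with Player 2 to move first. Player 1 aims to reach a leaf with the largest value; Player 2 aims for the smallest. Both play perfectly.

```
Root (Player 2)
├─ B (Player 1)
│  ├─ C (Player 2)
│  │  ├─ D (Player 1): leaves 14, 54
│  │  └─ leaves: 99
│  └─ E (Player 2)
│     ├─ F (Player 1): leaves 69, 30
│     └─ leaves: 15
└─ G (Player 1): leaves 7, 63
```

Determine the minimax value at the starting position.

54

D (Player 1): max(14, 54) = 54
C (Player 2): min(54, 99) = 54
F (Player 1): max(69, 30) = 69
E (Player 2): min(69, 15) = 15
B (Player 1): max(54, 15) = 54
G (Player 1): max(7, 63) = 63
Root (Player 2): min(54, 63) = 54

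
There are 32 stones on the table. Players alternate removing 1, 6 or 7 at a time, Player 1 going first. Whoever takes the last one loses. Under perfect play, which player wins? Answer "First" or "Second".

Positions where the player to move wins (W) vs loses (L):
i:   0  1  2  3  4  5  6  7  8  9 10 11 12 13 14 15 16 17 18 19 20 21 22 23 24 25 26 27 28 29 30 31 32
     W  L  W  L  W  L  W  W  W  W  W  W  W  L  W  L  W  L  W  W  W  W  W  W  W  L  W  L  W  L  W  W  W
Position 32 is W, so the first player wins.

First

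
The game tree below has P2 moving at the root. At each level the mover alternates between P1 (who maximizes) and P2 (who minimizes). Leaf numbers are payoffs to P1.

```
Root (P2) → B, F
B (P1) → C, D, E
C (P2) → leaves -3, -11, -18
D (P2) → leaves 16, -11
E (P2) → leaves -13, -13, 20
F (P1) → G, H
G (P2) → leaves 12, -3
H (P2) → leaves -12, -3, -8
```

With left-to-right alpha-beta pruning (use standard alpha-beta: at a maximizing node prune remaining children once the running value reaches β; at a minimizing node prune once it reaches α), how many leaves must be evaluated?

C [α=-∞,β=+∞]: v=-18
D [α=-18,β=+∞]: v=-11
E [α=-11,β=+∞]: v=-13 after child 1 ≤ α → α-cutoff, skip 2
B [α=-∞,β=+∞]: v=-11
G [α=-∞,β=-11]: v=-3
F [α=-∞,β=-11]: v=-3 after child 1 ≥ β → β-cutoff, skip 1
Root [α=-∞,β=+∞]: v=-11
Leaves evaluated: 8 of 13.

8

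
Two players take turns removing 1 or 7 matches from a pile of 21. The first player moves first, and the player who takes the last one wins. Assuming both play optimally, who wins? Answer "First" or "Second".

First

Compute winning (W) and losing (L) positions by backward induction:
i:   0  1  2  3  4  5  6  7  8  9 10 11 12 13 14 15 16 17 18 19 20 21
     L  W  L  W  L  W  L  W  L  W  L  W  L  W  L  W  L  W  L  W  L  W
Position 21 is W, so the first player wins.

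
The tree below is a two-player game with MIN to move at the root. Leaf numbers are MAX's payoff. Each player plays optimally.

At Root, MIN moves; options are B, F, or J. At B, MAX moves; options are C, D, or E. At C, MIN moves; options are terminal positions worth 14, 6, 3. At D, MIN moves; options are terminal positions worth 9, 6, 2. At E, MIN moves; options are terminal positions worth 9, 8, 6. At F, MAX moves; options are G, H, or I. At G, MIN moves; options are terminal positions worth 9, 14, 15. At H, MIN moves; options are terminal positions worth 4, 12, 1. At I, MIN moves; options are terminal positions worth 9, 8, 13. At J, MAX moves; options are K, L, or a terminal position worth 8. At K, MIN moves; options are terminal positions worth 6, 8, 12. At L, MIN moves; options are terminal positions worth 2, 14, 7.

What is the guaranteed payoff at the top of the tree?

6

C (MIN): min(14, 6, 3) = 3
D (MIN): min(9, 6, 2) = 2
E (MIN): min(9, 8, 6) = 6
B (MAX): max(3, 2, 6) = 6
G (MIN): min(9, 14, 15) = 9
H (MIN): min(4, 12, 1) = 1
I (MIN): min(9, 8, 13) = 8
F (MAX): max(9, 1, 8) = 9
K (MIN): min(6, 8, 12) = 6
L (MIN): min(2, 14, 7) = 2
J (MAX): max(6, 2, 8) = 8
Root (MIN): min(6, 9, 8) = 6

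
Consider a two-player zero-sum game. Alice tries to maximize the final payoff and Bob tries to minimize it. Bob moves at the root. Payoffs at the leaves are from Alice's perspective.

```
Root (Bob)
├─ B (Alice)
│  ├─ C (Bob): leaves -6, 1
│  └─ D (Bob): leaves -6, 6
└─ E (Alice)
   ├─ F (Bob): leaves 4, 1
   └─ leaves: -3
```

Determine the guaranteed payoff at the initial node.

C (Bob): min(-6, 1) = -6
D (Bob): min(-6, 6) = -6
B (Alice): max(-6, -6) = -6
F (Bob): min(4, 1) = 1
E (Alice): max(1, -3) = 1
Root (Bob): min(-6, 1) = -6

-6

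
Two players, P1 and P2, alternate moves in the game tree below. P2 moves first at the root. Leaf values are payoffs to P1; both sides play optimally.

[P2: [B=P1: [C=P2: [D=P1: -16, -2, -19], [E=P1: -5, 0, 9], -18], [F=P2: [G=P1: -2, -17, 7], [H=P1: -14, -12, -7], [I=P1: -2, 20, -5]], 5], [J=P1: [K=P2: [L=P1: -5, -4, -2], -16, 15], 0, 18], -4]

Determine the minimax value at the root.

D (P1): max(-16, -2, -19) = -2
E (P1): max(-5, 0, 9) = 9
C (P2): min(-2, 9, -18) = -18
G (P1): max(-2, -17, 7) = 7
H (P1): max(-14, -12, -7) = -7
I (P1): max(-2, 20, -5) = 20
F (P2): min(7, -7, 20) = -7
B (P1): max(-18, -7, 5) = 5
L (P1): max(-5, -4, -2) = -2
K (P2): min(-2, -16, 15) = -16
J (P1): max(-16, 0, 18) = 18
Root (P2): min(5, 18, -4) = -4

-4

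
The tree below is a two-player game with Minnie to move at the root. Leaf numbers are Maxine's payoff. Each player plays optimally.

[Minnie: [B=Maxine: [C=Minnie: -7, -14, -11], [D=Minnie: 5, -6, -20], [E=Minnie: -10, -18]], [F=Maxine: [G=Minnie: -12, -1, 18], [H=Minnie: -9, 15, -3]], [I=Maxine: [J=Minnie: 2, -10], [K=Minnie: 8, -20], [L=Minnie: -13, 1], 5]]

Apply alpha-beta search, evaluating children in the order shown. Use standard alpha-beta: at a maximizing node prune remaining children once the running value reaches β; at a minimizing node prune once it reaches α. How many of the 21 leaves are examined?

13

C [α=-∞,β=+∞]: v=-14
D [α=-14,β=+∞]: v=-20
E [α=-14,β=+∞]: v=-18
B [α=-∞,β=+∞]: v=-14
G [α=-∞,β=-14]: v=-12
F [α=-∞,β=-14]: v=-12 after child 1 ≥ β → β-cutoff, skip 1
J [α=-∞,β=-14]: v=-10
I [α=-∞,β=-14]: v=-10 after child 1 ≥ β → β-cutoff, skip 3
Root [α=-∞,β=+∞]: v=-14
Leaves evaluated: 13 of 21.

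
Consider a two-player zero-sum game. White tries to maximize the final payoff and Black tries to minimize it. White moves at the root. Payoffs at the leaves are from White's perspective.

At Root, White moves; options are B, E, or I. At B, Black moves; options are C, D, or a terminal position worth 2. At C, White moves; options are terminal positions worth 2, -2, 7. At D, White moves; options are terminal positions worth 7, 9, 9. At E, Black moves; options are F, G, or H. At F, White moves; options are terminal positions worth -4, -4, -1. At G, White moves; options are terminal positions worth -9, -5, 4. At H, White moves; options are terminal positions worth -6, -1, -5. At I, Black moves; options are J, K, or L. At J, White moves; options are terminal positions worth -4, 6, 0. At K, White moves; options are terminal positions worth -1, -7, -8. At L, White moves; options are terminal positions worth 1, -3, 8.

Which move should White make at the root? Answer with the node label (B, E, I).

B

C (White): max(2, -2, 7) = 7
D (White): max(7, 9, 9) = 9
B (Black): min(7, 9, 2) = 2
F (White): max(-4, -4, -1) = -1
G (White): max(-9, -5, 4) = 4
H (White): max(-6, -1, -5) = -1
E (Black): min(-1, 4, -1) = -1
J (White): max(-4, 6, 0) = 6
K (White): max(-1, -7, -8) = -1
L (White): max(1, -3, 8) = 8
I (Black): min(6, -1, 8) = -1
Root (White): max(2, -1, -1) = 2
White picks the child with the highest value: B (value 2).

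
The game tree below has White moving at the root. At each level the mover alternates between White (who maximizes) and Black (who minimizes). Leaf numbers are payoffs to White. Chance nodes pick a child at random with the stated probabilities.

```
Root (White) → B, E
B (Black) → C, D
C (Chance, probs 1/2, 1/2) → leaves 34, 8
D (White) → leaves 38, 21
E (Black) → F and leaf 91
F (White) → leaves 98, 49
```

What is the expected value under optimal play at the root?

C (Chance): 1/2·34 + 1/2·8 = 21
D (White): max(38, 21) = 38
B (Black): min(21, 38) = 21
F (White): max(98, 49) = 98
E (Black): min(98, 91) = 91
Root (White): max(21, 91) = 91

91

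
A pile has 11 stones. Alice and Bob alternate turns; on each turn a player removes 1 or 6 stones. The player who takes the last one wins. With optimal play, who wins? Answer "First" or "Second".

i:   0  1  2  3  4  5  6  7  8  9 10 11
     L  W  L  W  L  W  W  L  W  L  W  L
Position 11 is L, so the second player wins.

Second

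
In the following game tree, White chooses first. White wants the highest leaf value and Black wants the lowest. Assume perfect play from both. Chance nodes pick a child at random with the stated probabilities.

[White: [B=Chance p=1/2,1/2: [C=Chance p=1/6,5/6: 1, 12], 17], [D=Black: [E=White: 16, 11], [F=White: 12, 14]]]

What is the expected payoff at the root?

C (Chance): 1/6·1 + 5/6·12 = 10.17
B (Chance): 1/2·10.17 + 1/2·17 = 13.58
E (White): max(16, 11) = 16
F (White): max(12, 14) = 14
D (Black): min(16, 14) = 14
Root (White): max(13.58, 14) = 14

14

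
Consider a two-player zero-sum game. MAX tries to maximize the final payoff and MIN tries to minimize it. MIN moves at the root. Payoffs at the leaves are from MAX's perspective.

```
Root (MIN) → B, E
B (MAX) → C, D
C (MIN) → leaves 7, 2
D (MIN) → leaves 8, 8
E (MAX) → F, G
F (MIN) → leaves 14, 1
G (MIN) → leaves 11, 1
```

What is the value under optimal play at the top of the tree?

C (MIN): min(7, 2) = 2
D (MIN): min(8, 8) = 8
B (MAX): max(2, 8) = 8
F (MIN): min(14, 1) = 1
G (MIN): min(11, 1) = 1
E (MAX): max(1, 1) = 1
Root (MIN): min(8, 1) = 1

1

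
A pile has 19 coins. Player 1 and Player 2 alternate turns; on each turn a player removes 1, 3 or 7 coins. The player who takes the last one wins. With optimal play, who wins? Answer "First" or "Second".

First

W/L table (W = player to move can force a win):
i:   0  1  2  3  4  5  6  7  8  9 10 11 12 13 14 15 16 17 18 19
     L  W  L  W  L  W  L  W  L  W  L  W  L  W  L  W  L  W  L  W
Position 19 is W, so the first player wins.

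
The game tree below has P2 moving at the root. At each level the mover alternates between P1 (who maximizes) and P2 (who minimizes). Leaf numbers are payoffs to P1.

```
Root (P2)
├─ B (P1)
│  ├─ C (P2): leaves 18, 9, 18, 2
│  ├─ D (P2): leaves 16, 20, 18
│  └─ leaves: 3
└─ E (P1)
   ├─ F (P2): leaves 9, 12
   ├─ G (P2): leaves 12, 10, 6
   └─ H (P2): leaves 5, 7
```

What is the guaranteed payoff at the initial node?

C (P2): min(18, 9, 18, 2) = 2
D (P2): min(16, 20, 18) = 16
B (P1): max(2, 16, 3) = 16
F (P2): min(9, 12) = 9
G (P2): min(12, 10, 6) = 6
H (P2): min(5, 7) = 5
E (P1): max(9, 6, 5) = 9
Root (P2): min(16, 9) = 9

9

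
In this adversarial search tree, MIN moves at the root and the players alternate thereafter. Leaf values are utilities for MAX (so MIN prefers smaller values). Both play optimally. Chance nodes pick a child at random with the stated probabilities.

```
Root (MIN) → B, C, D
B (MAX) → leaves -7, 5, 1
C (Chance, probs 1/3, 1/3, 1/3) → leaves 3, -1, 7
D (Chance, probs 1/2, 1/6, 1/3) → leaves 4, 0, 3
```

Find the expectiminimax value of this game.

3

B (MAX): max(-7, 5, 1) = 5
C (Chance): 1/3·3 + 1/3·-1 + 1/3·7 = 3
D (Chance): 1/2·4 + 1/6·0 + 1/3·3 = 3
Root (MIN): min(5, 3, 3) = 3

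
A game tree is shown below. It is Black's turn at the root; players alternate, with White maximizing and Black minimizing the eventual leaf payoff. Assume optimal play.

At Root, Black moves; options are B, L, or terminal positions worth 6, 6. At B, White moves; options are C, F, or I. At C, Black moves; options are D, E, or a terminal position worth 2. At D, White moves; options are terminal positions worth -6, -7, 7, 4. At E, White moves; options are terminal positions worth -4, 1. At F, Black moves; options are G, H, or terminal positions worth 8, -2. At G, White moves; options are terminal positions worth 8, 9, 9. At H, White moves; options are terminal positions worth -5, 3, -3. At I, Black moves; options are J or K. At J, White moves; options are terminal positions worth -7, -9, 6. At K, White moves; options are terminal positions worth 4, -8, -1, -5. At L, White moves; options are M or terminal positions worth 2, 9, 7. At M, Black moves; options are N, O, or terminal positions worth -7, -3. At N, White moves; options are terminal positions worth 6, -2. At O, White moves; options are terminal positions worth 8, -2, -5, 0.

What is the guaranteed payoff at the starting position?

D (White): max(-6, -7, 7, 4) = 7
E (White): max(-4, 1) = 1
C (Black): min(7, 1, 2) = 1
G (White): max(8, 9, 9) = 9
H (White): max(-5, 3, -3) = 3
F (Black): min(9, 3, 8, -2) = -2
J (White): max(-7, -9, 6) = 6
K (White): max(4, -8, -1, -5) = 4
I (Black): min(6, 4) = 4
B (White): max(1, -2, 4) = 4
N (White): max(6, -2) = 6
O (White): max(8, -2, -5, 0) = 8
M (Black): min(6, 8, -7, -3) = -7
L (White): max(-7, 2, 9, 7) = 9
Root (Black): min(4, 9, 6, 6) = 4

4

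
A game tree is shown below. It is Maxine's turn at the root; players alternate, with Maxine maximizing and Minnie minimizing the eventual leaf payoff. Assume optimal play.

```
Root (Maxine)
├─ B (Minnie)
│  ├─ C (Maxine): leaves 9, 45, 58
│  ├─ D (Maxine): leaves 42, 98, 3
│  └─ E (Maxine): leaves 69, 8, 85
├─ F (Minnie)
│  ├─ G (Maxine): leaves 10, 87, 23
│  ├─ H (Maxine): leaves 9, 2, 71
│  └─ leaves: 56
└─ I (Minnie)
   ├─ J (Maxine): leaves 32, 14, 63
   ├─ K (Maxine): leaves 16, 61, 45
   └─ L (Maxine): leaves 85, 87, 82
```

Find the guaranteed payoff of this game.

C (Maxine): max(9, 45, 58) = 58
D (Maxine): max(42, 98, 3) = 98
E (Maxine): max(69, 8, 85) = 85
B (Minnie): min(58, 98, 85) = 58
G (Maxine): max(10, 87, 23) = 87
H (Maxine): max(9, 2, 71) = 71
F (Minnie): min(87, 71, 56) = 56
J (Maxine): max(32, 14, 63) = 63
K (Maxine): max(16, 61, 45) = 61
L (Maxine): max(85, 87, 82) = 87
I (Minnie): min(63, 61, 87) = 61
Root (Maxine): max(58, 56, 61) = 61

61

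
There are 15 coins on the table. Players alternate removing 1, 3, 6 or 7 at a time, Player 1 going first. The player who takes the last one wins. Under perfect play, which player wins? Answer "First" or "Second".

Compute winning (W) and losing (L) positions by backward induction:
i:   0  1  2  3  4  5  6  7  8  9 10 11 12 13 14 15
     L  W  L  W  L  W  W  W  W  W  W  W  L  W  L  W
Position 15 is W, so the first player wins.

First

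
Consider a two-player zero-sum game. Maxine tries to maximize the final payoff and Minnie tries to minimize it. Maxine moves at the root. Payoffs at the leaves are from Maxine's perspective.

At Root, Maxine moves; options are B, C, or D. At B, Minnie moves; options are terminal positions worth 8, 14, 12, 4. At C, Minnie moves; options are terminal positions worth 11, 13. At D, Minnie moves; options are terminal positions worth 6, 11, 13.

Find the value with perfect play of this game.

B (Minnie): min(8, 14, 12, 4) = 4
C (Minnie): min(11, 13) = 11
D (Minnie): min(6, 11, 13) = 6
Root (Maxine): max(4, 11, 6) = 11

11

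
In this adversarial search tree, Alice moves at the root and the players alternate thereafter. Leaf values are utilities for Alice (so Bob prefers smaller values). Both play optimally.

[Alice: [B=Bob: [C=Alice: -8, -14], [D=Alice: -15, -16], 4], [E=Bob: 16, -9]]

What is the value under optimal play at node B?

-15

C: max(-8, -14) = -8
D: max(-15, -16) = -15
B: min(-8, -15, 4) = -15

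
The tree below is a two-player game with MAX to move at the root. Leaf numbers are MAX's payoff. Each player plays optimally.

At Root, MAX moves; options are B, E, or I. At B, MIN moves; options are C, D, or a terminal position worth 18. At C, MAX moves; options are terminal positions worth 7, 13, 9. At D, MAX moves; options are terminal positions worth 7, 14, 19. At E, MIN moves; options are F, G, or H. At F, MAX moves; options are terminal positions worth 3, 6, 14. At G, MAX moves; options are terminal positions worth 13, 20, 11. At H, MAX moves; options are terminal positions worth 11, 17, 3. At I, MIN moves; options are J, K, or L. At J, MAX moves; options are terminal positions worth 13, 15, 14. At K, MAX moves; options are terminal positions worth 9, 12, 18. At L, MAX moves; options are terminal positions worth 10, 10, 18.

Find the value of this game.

15

C (MAX): max(7, 13, 9) = 13
D (MAX): max(7, 14, 19) = 19
B (MIN): min(13, 19, 18) = 13
F (MAX): max(3, 6, 14) = 14
G (MAX): max(13, 20, 11) = 20
H (MAX): max(11, 17, 3) = 17
E (MIN): min(14, 20, 17) = 14
J (MAX): max(13, 15, 14) = 15
K (MAX): max(9, 12, 18) = 18
L (MAX): max(10, 10, 18) = 18
I (MIN): min(15, 18, 18) = 15
Root (MAX): max(13, 14, 15) = 15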